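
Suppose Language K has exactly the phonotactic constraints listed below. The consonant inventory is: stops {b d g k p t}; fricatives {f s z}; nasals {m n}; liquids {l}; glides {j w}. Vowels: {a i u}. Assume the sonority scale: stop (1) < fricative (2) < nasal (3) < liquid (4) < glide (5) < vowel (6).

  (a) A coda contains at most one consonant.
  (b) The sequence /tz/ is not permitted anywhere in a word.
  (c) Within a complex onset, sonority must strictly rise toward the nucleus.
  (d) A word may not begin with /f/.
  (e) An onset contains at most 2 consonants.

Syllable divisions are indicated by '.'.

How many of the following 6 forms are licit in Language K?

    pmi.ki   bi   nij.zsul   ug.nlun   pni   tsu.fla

5

pmi.ki — σ1 onset /pm/ (1→3 rises), coda /∅/ ok; σ2 onset /k/, coda /∅/ ok → licit
bi — σ1 onset /b/, coda /∅/ ok → licit
nij.zsul — violates constraint (c): syllable 2 onset /zs/: /z/ (fricative, 2) → /s/ (fricative, 2) does not rise → illicit
ug.nlun — σ1 onset /∅/, coda /g/ ok; σ2 onset /nl/ (3→4 rises), coda /n/ ok → licit
pni — σ1 onset /pn/ (1→3 rises), coda /∅/ ok → licit
tsu.fla — σ1 onset /ts/ (1→2 rises), coda /∅/ ok; σ2 onset /fl/ (2→4 rises), coda /∅/ ok → licit
Licit: pmi.ki, bi, ug.nlun, pni, tsu.fla → 5.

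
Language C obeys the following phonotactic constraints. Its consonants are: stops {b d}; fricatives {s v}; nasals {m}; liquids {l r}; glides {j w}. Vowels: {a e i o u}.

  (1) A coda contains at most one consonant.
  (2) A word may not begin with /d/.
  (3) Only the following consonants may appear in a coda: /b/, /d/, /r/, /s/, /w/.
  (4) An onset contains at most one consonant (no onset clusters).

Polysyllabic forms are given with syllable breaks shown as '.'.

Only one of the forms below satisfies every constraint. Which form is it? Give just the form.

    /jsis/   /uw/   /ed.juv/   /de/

/uw/

/jsis/ — violates constraint 4: syllable 1 onset /js/ has 2 consonants (> 1) → not permitted
/uw/ — σ1 onset /∅/, coda /w/ ok → permitted
/ed.juv/ — violates constraint 3: syllable 2 coda contains /v/, which is not a licensed coda consonant → not permitted
/de/ — violates constraint 2: word begins with /d/ → not permitted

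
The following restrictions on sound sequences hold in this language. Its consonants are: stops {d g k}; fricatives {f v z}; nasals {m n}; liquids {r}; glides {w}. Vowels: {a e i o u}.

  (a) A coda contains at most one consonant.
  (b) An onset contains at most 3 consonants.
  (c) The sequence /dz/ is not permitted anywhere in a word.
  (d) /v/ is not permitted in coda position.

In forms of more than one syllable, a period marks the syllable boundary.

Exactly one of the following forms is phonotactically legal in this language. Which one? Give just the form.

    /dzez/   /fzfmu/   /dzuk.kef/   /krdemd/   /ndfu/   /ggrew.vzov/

/dzez/ — violates constraint (c): contains banned sequence /dz/ → phonotactically illegal
/fzfmu/ — violates constraint (b): syllable 1 onset /fzfm/ has 4 consonants (> 3) → phonotactically illegal
/dzuk.kef/ — violates constraint (c): contains banned sequence /dz/ → phonotactically illegal
/krdemd/ — violates constraint (a): syllable 1 coda /md/ has 2 consonants (> 1) → phonotactically illegal
/ndfu/ — σ1 onset /ndf/ (3C), coda /∅/ ok → phonotactically legal
/ggrew.vzov/ — violates constraint (d): syllable 2 coda contains /v/ → phonotactically illegal

/ndfu/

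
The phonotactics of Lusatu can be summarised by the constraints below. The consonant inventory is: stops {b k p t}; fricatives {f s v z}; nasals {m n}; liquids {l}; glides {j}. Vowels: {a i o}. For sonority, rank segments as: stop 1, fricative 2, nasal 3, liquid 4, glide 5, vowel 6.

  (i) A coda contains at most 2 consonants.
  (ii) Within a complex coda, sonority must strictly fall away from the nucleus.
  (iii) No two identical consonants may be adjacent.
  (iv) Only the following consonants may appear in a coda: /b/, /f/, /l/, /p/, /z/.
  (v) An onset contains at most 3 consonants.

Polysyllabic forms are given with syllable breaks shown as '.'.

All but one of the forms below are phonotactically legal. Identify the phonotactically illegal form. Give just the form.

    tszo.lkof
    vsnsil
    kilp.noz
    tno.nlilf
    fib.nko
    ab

vsnsil

tszo.lkof — σ1 onset /tsz/ (3C), coda /∅/ ok; σ2 onset /lk/ (2C), coda /f/ ok → phonotactically legal
vsnsil — violates constraint (v): syllable 1 onset /vsns/ has 4 consonants (> 3) → phonotactically illegal
kilp.noz — σ1 onset /k/, coda /lp/ (4→1 falls) ok; σ2 onset /n/, coda /z/ ok → phonotactically legal
tno.nlilf — σ1 onset /tn/ (2C), coda /∅/ ok; σ2 onset /nl/ (2C), coda /lf/ (4→2 falls) ok → phonotactically legal
fib.nko — σ1 onset /f/, coda /b/ ok; σ2 onset /nk/ (2C), coda /∅/ ok → phonotactically legal
ab — σ1 onset /∅/, coda /b/ ok → phonotactically legal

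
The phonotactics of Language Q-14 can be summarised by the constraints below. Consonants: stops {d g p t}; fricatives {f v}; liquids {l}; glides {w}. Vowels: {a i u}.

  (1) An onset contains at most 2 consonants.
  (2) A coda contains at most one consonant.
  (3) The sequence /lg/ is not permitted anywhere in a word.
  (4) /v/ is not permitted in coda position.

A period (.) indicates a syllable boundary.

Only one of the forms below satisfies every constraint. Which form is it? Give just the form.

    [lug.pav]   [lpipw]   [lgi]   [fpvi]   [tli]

[tli]

[lug.pav] — violates constraint 4: syllable 2 coda contains /v/ → phonotactically illegal
[lpipw] — violates constraint 2: syllable 1 coda /pw/ has 2 consonants (> 1) → phonotactically illegal
[lgi] — violates constraint 3: contains banned sequence /lg/ → phonotactically illegal
[fpvi] — violates constraint 1: syllable 1 onset /fpv/ has 3 consonants (> 2) → phonotactically illegal
[tli] — σ1 onset /tl/ (2C), coda /∅/ ok → phonotactically legal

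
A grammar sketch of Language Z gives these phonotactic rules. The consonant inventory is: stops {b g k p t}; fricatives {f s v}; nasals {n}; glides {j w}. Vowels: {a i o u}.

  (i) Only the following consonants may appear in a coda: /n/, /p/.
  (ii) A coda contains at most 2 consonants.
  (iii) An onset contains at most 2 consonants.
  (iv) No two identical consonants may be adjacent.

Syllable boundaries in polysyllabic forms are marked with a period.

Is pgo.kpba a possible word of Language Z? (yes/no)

no

pgo.kpba — violates constraint (iii): syllable 2 onset /kpb/ has 3 consonants (> 2) → ill-formed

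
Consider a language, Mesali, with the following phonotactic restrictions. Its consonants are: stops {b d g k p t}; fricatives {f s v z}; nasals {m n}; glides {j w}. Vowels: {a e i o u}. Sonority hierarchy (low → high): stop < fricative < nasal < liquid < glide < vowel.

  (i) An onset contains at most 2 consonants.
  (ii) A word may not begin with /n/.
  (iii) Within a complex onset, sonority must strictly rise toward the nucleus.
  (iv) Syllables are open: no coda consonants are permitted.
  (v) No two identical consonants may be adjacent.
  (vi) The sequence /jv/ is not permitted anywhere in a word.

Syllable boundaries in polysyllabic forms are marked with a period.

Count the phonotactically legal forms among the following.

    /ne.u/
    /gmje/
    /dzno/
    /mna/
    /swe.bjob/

0

/ne.u/ — violates constraint (ii): word begins with /n/ → phonotactically illegal
/gmje/ — violates constraint (i): syllable 1 onset /gmj/ has 3 consonants (> 2) → phonotactically illegal
/dzno/ — violates constraint (i): syllable 1 onset /dzn/ has 3 consonants (> 2) → phonotactically illegal
/mna/ — violates constraint (iii): syllable 1 onset /mn/: /m/ (nasal, 3) → /n/ (nasal, 3) does not rise → phonotactically illegal
/swe.bjob/ — violates constraint (iv): syllable 2 coda /b/ has 1 consonant (> 0) → phonotactically illegal
No form is phonotactically legal → 0.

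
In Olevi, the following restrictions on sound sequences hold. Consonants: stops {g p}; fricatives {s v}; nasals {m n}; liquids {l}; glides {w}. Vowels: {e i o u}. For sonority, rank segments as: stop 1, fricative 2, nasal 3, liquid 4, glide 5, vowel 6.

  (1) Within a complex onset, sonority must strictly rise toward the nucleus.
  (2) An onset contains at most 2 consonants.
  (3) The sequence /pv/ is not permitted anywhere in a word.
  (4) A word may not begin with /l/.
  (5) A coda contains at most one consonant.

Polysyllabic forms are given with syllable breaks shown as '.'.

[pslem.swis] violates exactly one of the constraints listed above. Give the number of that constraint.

2

[pslem.swis]: syllable 1 onset /psl/ has 3 consonants (> 2).
This is a violation of constraint 2: "An onset contains at most 2 consonants."
The remaining constraints (1, 3, 4, 5) are satisfied.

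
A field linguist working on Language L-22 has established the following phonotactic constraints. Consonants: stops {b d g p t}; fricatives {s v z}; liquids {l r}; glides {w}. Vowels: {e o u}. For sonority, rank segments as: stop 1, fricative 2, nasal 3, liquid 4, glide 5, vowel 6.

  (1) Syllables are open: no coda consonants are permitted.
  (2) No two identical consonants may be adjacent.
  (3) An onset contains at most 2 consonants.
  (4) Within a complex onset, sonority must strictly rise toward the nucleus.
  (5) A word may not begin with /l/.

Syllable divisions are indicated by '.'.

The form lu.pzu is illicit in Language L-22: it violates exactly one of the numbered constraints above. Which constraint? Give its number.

5

lu.pzu: word begins with /l/.
This is a violation of constraint 5: "A word may not begin with /l/."
The remaining constraints (1, 2, 3, 4) are satisfied.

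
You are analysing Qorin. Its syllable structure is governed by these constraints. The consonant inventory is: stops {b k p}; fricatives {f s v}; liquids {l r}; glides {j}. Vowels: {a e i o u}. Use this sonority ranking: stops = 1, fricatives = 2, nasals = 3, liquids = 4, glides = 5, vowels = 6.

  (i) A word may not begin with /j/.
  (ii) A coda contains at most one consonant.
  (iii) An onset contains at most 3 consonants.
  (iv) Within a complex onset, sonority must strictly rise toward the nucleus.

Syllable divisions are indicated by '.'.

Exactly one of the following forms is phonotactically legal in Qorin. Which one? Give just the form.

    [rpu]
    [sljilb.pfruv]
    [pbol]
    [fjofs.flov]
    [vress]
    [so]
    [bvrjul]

[rpu] — violates constraint (iv): syllable 1 onset /rp/: /r/ (liquid, 4) → /p/ (stop, 1) does not rise → phonotactically illegal
[sljilb.pfruv] — violates constraint (ii): syllable 1 coda /lb/ has 2 consonants (> 1) → phonotactically illegal
[pbol] — violates constraint (iv): syllable 1 onset /pb/: /p/ (stop, 1) → /b/ (stop, 1) does not rise → phonotactically illegal
[fjofs.flov] — violates constraint (ii): syllable 1 coda /fs/ has 2 consonants (> 1) → phonotactically illegal
[vress] — violates constraint (ii): syllable 1 coda /ss/ has 2 consonants (> 1) → phonotactically illegal
[so] — σ1 onset /s/, coda /∅/ ok → phonotactically legal
[bvrjul] — violates constraint (iii): syllable 1 onset /bvrj/ has 4 consonants (> 3) → phonotactically illegal

[so]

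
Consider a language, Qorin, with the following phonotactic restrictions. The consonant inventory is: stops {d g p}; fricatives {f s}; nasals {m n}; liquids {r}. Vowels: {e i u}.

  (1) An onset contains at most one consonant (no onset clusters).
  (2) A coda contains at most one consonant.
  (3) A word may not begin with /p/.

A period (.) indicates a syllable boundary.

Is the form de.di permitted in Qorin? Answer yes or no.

yes

de.di — σ1 onset /d/, coda /∅/ ok; σ2 onset /d/, coda /∅/ ok → permitted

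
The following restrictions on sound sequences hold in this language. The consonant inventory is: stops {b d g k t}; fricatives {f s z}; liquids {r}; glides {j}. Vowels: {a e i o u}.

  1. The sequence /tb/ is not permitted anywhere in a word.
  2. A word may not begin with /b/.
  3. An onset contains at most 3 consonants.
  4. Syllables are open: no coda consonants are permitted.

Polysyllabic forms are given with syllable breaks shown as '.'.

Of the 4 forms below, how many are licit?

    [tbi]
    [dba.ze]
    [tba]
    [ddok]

[tbi] — violates constraint 1: contains banned sequence /tb/ → illicit
[dba.ze] — σ1 onset /db/ (2C), coda /∅/ ok; σ2 onset /z/, coda /∅/ ok → licit
[tba] — violates constraint 1: contains banned sequence /tb/ → illicit
[ddok] — violates constraint 4: syllable 1 coda /k/ has 1 consonant (> 0) → illicit
Licit: [dba.ze] → 1.

1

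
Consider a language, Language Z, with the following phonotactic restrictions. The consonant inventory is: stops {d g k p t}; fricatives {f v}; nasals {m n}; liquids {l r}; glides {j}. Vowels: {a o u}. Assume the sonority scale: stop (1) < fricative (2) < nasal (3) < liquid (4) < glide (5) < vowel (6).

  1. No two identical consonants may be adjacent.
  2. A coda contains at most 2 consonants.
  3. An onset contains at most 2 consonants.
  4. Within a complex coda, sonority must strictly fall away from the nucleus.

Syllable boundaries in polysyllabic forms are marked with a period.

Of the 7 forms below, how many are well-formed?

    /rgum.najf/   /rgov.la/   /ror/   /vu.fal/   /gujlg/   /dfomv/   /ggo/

/rgum.najf/ — σ1 onset /rg/ (2C), coda /m/ ok; σ2 onset /n/, coda /jf/ (5→2 falls) ok → well-formed
/rgov.la/ — σ1 onset /rg/ (2C), coda /v/ ok; σ2 onset /l/, coda /∅/ ok → well-formed
/ror/ — σ1 onset /r/, coda /r/ ok → well-formed
/vu.fal/ — σ1 onset /v/, coda /∅/ ok; σ2 onset /f/, coda /l/ ok → well-formed
/gujlg/ — violates constraint 2: syllable 1 coda /jlg/ has 3 consonants (> 2) → ill-formed
/dfomv/ — σ1 onset /df/ (2C), coda /mv/ (3→2 falls) ok → well-formed
/ggo/ — violates constraint 1: adjacent identical consonants /gg/ → ill-formed
Well-formed: /rgum.najf/, /rgov.la/, /ror/, /vu.fal/, /dfomv/ → 5.

5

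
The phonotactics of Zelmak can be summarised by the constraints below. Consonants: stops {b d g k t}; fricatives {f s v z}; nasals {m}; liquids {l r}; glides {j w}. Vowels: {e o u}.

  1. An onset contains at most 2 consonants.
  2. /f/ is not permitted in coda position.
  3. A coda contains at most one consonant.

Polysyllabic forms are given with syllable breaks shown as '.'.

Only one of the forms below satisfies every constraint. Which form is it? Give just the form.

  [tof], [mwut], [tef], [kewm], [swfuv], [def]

[mwut]

[tof] — violates constraint 2: syllable 1 coda contains /f/ → ill-formed
[mwut] — σ1 onset /mw/ (2C), coda /t/ ok → well-formed
[tef] — violates constraint 2: syllable 1 coda contains /f/ → ill-formed
[kewm] — violates constraint 3: syllable 1 coda /wm/ has 2 consonants (> 1) → ill-formed
[swfuv] — violates constraint 1: syllable 1 onset /swf/ has 3 consonants (> 2) → ill-formed
[def] — violates constraint 2: syllable 1 coda contains /f/ → ill-formed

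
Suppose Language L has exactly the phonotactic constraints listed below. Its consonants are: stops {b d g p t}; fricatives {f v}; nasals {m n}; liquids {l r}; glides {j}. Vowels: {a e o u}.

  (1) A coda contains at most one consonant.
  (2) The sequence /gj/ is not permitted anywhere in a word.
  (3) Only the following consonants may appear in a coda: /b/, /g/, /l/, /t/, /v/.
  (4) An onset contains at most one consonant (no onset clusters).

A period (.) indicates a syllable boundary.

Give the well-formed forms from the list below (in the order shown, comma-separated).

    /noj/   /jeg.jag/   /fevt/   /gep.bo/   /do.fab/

/do.fab/

/noj/ — violates constraint 3: syllable 1 coda contains /j/, which is not a licensed coda consonant → ill-formed
/jeg.jag/ — violates constraint 2: contains banned sequence /gj/ → ill-formed
/fevt/ — violates constraint 1: syllable 1 coda /vt/ has 2 consonants (> 1) → ill-formed
/gep.bo/ — violates constraint 3: syllable 1 coda contains /p/, which is not a licensed coda consonant → ill-formed
/do.fab/ — σ1 onset /d/, coda /∅/ ok; σ2 onset /f/, coda /b/ ok → well-formed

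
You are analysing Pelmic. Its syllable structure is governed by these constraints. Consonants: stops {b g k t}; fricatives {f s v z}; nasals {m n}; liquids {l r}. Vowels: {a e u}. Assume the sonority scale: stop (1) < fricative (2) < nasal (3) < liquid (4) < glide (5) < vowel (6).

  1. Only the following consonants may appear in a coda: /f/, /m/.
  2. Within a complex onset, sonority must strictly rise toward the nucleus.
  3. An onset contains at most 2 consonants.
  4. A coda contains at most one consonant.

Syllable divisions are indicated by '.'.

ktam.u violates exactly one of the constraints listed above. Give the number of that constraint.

ktam.u: syllable 1 onset /kt/: /k/ (stop, 1) → /t/ (stop, 1) does not rise.
This is a violation of constraint 2: "Within a complex onset, sonority must strictly rise toward the nucleus."
The remaining constraints (1, 3, 4) are satisfied.

2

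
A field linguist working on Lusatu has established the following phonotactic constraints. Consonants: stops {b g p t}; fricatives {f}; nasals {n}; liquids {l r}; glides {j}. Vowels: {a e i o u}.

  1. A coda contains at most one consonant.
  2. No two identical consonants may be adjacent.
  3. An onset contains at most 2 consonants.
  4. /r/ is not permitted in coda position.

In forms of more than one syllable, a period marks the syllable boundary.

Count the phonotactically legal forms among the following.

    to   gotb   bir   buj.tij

2

to — σ1 onset /t/, coda /∅/ ok → phonotactically legal
gotb — violates constraint 1: syllable 1 coda /tb/ has 2 consonants (> 1) → phonotactically illegal
bir — violates constraint 4: syllable 1 coda contains /r/ → phonotactically illegal
buj.tij — σ1 onset /b/, coda /j/ ok; σ2 onset /t/, coda /j/ ok → phonotactically legal
Phonotactically legal: to, buj.tij → 2.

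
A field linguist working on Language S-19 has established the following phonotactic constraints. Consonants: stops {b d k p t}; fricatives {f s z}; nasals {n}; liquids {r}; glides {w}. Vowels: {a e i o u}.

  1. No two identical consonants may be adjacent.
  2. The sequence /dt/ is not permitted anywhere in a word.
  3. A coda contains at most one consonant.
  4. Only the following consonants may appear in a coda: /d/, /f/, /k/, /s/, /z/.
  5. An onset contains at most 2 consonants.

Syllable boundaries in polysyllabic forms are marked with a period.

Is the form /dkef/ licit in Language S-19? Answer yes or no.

yes

/dkef/ — σ1 onset /dk/ (2C), coda /f/ ok → licit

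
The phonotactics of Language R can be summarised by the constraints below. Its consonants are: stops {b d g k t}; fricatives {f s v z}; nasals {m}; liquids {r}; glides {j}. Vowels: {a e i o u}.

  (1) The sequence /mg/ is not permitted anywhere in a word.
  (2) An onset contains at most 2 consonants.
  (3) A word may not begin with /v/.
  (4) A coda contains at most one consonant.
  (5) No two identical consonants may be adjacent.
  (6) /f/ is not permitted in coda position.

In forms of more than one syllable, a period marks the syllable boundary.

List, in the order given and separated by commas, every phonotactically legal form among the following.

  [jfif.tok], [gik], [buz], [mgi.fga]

[gik], [buz]

[jfif.tok] — violates constraint 6: syllable 1 coda contains /f/ → phonotactically illegal
[gik] — σ1 onset /g/, coda /k/ ok → phonotactically legal
[buz] — σ1 onset /b/, coda /z/ ok → phonotactically legal
[mgi.fga] — violates constraint 1: contains banned sequence /mg/ → phonotactically illegal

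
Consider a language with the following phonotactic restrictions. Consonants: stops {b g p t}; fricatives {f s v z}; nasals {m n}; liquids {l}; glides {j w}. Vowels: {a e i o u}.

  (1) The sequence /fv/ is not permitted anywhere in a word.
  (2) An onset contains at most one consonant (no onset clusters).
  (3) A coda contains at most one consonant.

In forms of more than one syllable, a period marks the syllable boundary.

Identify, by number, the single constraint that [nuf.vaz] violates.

1

[nuf.vaz]: contains banned sequence /fv/.
This is a violation of constraint 1: "The sequence /fv/ is not permitted anywhere in a word."
The remaining constraints (2, 3) are satisfied.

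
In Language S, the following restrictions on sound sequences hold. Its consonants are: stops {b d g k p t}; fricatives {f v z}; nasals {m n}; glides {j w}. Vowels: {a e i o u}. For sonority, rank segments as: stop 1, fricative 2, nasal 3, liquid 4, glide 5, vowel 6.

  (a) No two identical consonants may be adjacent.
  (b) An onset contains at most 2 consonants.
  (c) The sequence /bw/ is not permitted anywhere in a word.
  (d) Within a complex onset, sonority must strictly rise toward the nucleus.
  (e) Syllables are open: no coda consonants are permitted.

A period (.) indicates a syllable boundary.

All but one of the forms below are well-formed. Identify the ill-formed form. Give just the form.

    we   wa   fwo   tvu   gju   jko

we — σ1 onset /w/, coda /∅/ ok → well-formed
wa — σ1 onset /w/, coda /∅/ ok → well-formed
fwo — σ1 onset /fw/ (2→5 rises), coda /∅/ ok → well-formed
tvu — σ1 onset /tv/ (1→2 rises), coda /∅/ ok → well-formed
gju — σ1 onset /gj/ (1→5 rises), coda /∅/ ok → well-formed
jko — violates constraint (d): syllable 1 onset /jk/: /j/ (glide, 5) → /k/ (stop, 1) does not rise → ill-formed

jko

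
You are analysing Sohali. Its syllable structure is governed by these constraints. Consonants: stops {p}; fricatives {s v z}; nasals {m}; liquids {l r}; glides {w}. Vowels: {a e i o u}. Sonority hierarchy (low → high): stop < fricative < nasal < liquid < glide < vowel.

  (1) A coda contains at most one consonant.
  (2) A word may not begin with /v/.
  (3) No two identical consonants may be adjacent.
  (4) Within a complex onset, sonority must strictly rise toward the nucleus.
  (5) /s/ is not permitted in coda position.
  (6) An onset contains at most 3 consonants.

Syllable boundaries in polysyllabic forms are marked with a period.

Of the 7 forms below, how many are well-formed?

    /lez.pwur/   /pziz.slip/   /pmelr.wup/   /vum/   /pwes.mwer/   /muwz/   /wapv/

/lez.pwur/ — σ1 onset /l/, coda /z/ ok; σ2 onset /pw/ (1→5 rises), coda /r/ ok → well-formed
/pziz.slip/ — σ1 onset /pz/ (1→2 rises), coda /z/ ok; σ2 onset /sl/ (2→4 rises), coda /p/ ok → well-formed
/pmelr.wup/ — violates constraint 1: syllable 1 coda /lr/ has 2 consonants (> 1) → ill-formed
/vum/ — violates constraint 2: word begins with /v/ → ill-formed
/pwes.mwer/ — violates constraint 5: syllable 1 coda contains /s/ → ill-formed
/muwz/ — violates constraint 1: syllable 1 coda /wz/ has 2 consonants (> 1) → ill-formed
/wapv/ — violates constraint 1: syllable 1 coda /pv/ has 2 consonants (> 1) → ill-formed
Well-formed: /lez.pwur/, /pziz.slip/ → 2.

2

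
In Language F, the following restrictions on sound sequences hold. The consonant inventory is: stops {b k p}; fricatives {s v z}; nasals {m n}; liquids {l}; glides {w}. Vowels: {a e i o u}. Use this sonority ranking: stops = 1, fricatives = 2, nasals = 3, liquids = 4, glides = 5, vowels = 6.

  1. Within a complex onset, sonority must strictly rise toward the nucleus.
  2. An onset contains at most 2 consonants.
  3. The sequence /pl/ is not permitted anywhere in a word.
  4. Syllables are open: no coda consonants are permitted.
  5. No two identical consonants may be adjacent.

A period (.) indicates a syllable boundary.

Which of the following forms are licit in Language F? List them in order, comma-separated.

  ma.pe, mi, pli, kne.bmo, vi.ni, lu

ma.pe — σ1 onset /m/, coda /∅/ ok; σ2 onset /p/, coda /∅/ ok → licit
mi — σ1 onset /m/, coda /∅/ ok → licit
pli — violates constraint 3: contains banned sequence /pl/ → illicit
kne.bmo — σ1 onset /kn/ (1→3 rises), coda /∅/ ok; σ2 onset /bm/ (1→3 rises), coda /∅/ ok → licit
vi.ni — σ1 onset /v/, coda /∅/ ok; σ2 onset /n/, coda /∅/ ok → licit
lu — σ1 onset /l/, coda /∅/ ok → licit

ma.pe, mi, kne.bmo, vi.ni, lu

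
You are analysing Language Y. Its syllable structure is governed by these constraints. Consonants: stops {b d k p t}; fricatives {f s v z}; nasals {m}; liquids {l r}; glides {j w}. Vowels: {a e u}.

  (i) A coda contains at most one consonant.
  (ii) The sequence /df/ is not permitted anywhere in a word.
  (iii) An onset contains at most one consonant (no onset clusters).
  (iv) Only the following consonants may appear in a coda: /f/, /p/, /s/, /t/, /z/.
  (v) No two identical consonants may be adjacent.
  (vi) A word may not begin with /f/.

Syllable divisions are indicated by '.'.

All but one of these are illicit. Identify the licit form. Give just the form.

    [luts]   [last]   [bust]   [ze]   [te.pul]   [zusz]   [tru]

[ze]

[luts] — violates constraint (i): syllable 1 coda /ts/ has 2 consonants (> 1) → illicit
[last] — violates constraint (i): syllable 1 coda /st/ has 2 consonants (> 1) → illicit
[bust] — violates constraint (i): syllable 1 coda /st/ has 2 consonants (> 1) → illicit
[ze] — σ1 onset /z/, coda /∅/ ok → licit
[te.pul] — violates constraint (iv): syllable 2 coda contains /l/, which is not a licensed coda consonant → illicit
[zusz] — violates constraint (i): syllable 1 coda /sz/ has 2 consonants (> 1) → illicit
[tru] — violates constraint (iii): syllable 1 onset /tr/ has 2 consonants (> 1) → illicit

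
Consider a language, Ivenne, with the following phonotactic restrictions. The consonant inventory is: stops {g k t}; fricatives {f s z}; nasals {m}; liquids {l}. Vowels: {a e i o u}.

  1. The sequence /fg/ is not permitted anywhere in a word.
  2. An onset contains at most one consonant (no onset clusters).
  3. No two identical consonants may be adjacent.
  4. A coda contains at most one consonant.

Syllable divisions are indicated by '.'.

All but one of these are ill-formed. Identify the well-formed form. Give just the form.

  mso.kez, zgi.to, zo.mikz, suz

mso.kez — violates constraint 2: syllable 1 onset /ms/ has 2 consonants (> 1) → ill-formed
zgi.to — violates constraint 2: syllable 1 onset /zg/ has 2 consonants (> 1) → ill-formed
zo.mikz — violates constraint 4: syllable 2 coda /kz/ has 2 consonants (> 1) → ill-formed
suz — σ1 onset /s/, coda /z/ ok → well-formed

suz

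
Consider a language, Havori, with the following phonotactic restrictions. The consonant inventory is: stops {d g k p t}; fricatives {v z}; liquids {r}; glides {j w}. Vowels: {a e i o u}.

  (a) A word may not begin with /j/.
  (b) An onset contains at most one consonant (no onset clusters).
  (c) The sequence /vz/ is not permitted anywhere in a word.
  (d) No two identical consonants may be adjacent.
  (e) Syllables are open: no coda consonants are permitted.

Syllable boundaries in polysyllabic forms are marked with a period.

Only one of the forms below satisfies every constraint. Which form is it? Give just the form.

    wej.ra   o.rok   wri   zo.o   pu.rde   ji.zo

wej.ra — violates constraint (e): syllable 1 coda /j/ has 1 consonant (> 0) → not permitted
o.rok — violates constraint (e): syllable 2 coda /k/ has 1 consonant (> 0) → not permitted
wri — violates constraint (b): syllable 1 onset /wr/ has 2 consonants (> 1) → not permitted
zo.o — σ1 onset /z/, coda /∅/ ok; σ2 onset /∅/, coda /∅/ ok → permitted
pu.rde — violates constraint (b): syllable 2 onset /rd/ has 2 consonants (> 1) → not permitted
ji.zo — violates constraint (a): word begins with /j/ → not permitted

zo.o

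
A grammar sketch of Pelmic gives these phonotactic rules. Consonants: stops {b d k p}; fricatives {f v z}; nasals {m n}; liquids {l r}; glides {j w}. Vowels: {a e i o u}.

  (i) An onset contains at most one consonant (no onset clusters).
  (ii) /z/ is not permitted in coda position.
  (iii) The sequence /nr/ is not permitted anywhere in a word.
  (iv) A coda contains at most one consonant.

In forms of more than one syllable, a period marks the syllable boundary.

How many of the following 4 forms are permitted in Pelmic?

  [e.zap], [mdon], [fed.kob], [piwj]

2

[e.zap] — σ1 onset /∅/, coda /∅/ ok; σ2 onset /z/, coda /p/ ok → permitted
[mdon] — violates constraint (i): syllable 1 onset /md/ has 2 consonants (> 1) → not permitted
[fed.kob] — σ1 onset /f/, coda /d/ ok; σ2 onset /k/, coda /b/ ok → permitted
[piwj] — violates constraint (iv): syllable 1 coda /wj/ has 2 consonants (> 1) → not permitted
Permitted: [e.zap], [fed.kob] → 2.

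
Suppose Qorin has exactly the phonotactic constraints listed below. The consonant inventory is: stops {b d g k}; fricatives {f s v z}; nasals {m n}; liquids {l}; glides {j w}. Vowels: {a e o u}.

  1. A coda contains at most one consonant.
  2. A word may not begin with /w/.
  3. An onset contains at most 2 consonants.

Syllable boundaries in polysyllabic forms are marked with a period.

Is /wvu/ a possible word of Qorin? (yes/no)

/wvu/ — violates constraint 2: word begins with /w/ → not permitted

no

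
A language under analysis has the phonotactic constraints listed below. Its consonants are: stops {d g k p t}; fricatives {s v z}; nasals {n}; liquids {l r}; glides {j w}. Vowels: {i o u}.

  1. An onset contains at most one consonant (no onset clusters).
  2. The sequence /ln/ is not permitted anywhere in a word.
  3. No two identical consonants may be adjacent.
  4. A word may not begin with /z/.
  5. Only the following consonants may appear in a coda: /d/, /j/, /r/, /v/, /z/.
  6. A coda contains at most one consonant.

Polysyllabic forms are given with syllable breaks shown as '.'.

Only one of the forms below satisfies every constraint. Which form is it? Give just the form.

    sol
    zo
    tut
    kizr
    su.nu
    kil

su.nu

sol — violates constraint 5: syllable 1 coda contains /l/, which is not a licensed coda consonant → illicit
zo — violates constraint 4: word begins with /z/ → illicit
tut — violates constraint 5: syllable 1 coda contains /t/, which is not a licensed coda consonant → illicit
kizr — violates constraint 6: syllable 1 coda /zr/ has 2 consonants (> 1) → illicit
su.nu — σ1 onset /s/, coda /∅/ ok; σ2 onset /n/, coda /∅/ ok → licit
kil — violates constraint 5: syllable 1 coda contains /l/, which is not a licensed coda consonant → illicit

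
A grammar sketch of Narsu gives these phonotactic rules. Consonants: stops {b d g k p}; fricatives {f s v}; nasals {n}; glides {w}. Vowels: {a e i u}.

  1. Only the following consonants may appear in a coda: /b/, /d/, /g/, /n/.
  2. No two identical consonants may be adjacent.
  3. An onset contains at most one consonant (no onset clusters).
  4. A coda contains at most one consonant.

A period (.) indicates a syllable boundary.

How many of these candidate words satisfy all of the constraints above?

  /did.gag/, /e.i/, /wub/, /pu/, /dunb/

/did.gag/ — σ1 onset /d/, coda /d/ ok; σ2 onset /g/, coda /g/ ok → phonotactically legal
/e.i/ — σ1 onset /∅/, coda /∅/ ok; σ2 onset /∅/, coda /∅/ ok → phonotactically legal
/wub/ — σ1 onset /w/, coda /b/ ok → phonotactically legal
/pu/ — σ1 onset /p/, coda /∅/ ok → phonotactically legal
/dunb/ — violates constraint 4: syllable 1 coda /nb/ has 2 consonants (> 1) → phonotactically illegal
Phonotactically legal: /did.gag/, /e.i/, /wub/, /pu/ → 4.

4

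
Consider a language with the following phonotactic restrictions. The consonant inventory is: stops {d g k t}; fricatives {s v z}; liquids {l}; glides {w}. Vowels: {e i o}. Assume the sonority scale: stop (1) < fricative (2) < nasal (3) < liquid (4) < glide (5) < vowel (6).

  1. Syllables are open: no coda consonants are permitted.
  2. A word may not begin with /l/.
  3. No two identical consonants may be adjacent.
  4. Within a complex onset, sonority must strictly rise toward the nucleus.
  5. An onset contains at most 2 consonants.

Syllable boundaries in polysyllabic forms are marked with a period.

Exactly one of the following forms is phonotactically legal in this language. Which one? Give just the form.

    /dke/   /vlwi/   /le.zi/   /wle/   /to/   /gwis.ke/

/dke/ — violates constraint 4: syllable 1 onset /dk/: /d/ (stop, 1) → /k/ (stop, 1) does not rise → phonotactically illegal
/vlwi/ — violates constraint 5: syllable 1 onset /vlw/ has 3 consonants (> 2) → phonotactically illegal
/le.zi/ — violates constraint 2: word begins with /l/ → phonotactically illegal
/wle/ — violates constraint 4: syllable 1 onset /wl/: /w/ (glide, 5) → /l/ (liquid, 4) does not rise → phonotactically illegal
/to/ — σ1 onset /t/, coda /∅/ ok → phonotactically legal
/gwis.ke/ — violates constraint 1: syllable 1 coda /s/ has 1 consonant (> 0) → phonotactically illegal

/to/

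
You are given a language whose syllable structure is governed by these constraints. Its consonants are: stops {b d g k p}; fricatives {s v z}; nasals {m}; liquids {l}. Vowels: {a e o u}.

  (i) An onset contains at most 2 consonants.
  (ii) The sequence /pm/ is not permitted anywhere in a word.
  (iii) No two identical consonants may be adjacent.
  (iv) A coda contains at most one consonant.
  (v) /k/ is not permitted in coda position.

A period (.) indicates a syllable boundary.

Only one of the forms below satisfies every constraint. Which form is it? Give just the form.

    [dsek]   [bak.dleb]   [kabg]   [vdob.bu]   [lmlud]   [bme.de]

[bme.de]

[dsek] — violates constraint (v): syllable 1 coda contains /k/ → illicit
[bak.dleb] — violates constraint (v): syllable 1 coda contains /k/ → illicit
[kabg] — violates constraint (iv): syllable 1 coda /bg/ has 2 consonants (> 1) → illicit
[vdob.bu] — violates constraint (iii): adjacent identical consonants /bb/ → illicit
[lmlud] — violates constraint (i): syllable 1 onset /lml/ has 3 consonants (> 2) → illicit
[bme.de] — σ1 onset /bm/ (2C), coda /∅/ ok; σ2 onset /d/, coda /∅/ ok → licit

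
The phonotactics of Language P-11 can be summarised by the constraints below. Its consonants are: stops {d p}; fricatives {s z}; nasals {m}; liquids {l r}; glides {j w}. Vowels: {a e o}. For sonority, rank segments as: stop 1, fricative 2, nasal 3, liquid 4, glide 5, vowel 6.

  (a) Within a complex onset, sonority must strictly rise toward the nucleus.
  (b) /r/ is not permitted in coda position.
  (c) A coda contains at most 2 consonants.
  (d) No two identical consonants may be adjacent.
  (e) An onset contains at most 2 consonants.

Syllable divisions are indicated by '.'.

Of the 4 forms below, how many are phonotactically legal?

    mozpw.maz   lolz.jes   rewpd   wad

mozpw.maz — violates constraint (c): syllable 1 coda /zpw/ has 3 consonants (> 2) → phonotactically illegal
lolz.jes — σ1 onset /l/, coda /lz/ (2C) ok; σ2 onset /j/, coda /s/ ok → phonotactically legal
rewpd — violates constraint (c): syllable 1 coda /wpd/ has 3 consonants (> 2) → phonotactically illegal
wad — σ1 onset /w/, coda /d/ ok → phonotactically legal
Phonotactically legal: lolz.jes, wad → 2.

2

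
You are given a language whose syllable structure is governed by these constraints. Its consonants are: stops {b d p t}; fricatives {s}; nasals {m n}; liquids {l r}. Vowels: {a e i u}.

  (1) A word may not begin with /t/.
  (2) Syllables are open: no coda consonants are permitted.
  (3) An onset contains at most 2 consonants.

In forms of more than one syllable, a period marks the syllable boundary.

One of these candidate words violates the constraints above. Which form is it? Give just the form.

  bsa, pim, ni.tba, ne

bsa — σ1 onset /bs/ (2C), coda /∅/ ok → permitted
pim — violates constraint 2: syllable 1 coda /m/ has 1 consonant (> 0) → not permitted
ni.tba — σ1 onset /n/, coda /∅/ ok; σ2 onset /tb/ (2C), coda /∅/ ok → permitted
ne — σ1 onset /n/, coda /∅/ ok → permitted

pim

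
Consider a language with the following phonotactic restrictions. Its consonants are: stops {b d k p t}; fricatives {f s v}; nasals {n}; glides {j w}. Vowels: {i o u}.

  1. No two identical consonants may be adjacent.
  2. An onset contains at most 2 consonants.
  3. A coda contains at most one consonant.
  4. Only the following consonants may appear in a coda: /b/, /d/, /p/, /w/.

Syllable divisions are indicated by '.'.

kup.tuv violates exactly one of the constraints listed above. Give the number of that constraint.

kup.tuv: syllable 2 coda contains /v/, which is not a licensed coda consonant.
This is a violation of constraint 4: "Only the following consonants may appear in a coda: /b/, /d/, /p/, /w/."
The remaining constraints (1, 2, 3) are satisfied.

4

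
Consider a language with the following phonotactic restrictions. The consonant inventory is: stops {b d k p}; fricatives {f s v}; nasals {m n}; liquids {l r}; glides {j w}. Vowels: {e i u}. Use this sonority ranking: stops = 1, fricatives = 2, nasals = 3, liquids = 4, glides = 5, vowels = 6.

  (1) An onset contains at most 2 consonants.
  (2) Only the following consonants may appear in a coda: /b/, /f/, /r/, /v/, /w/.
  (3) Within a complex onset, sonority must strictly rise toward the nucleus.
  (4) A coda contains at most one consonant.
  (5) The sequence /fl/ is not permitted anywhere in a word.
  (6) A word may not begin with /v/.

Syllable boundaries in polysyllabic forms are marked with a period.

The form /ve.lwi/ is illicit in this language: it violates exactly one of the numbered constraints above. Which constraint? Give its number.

6

/ve.lwi/: word begins with /v/.
This is a violation of constraint 6: "A word may not begin with /v/."
The remaining constraints (1, 2, 3, 4, 5) are satisfied.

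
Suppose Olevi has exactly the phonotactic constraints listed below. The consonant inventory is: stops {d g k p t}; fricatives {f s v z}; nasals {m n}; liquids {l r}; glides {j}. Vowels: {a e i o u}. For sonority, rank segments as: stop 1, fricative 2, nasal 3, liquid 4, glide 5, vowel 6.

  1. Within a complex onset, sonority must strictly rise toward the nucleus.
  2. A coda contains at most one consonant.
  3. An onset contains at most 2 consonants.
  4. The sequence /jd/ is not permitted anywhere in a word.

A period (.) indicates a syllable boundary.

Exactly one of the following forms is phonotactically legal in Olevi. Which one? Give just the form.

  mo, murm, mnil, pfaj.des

mo — σ1 onset /m/, coda /∅/ ok → phonotactically legal
murm — violates constraint 2: syllable 1 coda /rm/ has 2 consonants (> 1) → phonotactically illegal
mnil — violates constraint 1: syllable 1 onset /mn/: /m/ (nasal, 3) → /n/ (nasal, 3) does not rise → phonotactically illegal
pfaj.des — violates constraint 4: contains banned sequence /jd/ → phonotactically illegal

mo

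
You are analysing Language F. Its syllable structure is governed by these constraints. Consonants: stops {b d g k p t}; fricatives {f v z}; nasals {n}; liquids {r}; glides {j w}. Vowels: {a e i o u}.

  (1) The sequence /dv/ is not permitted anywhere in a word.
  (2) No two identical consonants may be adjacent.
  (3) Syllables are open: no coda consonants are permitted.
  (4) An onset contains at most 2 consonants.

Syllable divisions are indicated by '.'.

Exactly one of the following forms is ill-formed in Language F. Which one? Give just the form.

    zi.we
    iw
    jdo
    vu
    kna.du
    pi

zi.we — σ1 onset /z/, coda /∅/ ok; σ2 onset /w/, coda /∅/ ok → well-formed
iw — violates constraint 3: syllable 1 coda /w/ has 1 consonant (> 0) → ill-formed
jdo — σ1 onset /jd/ (2C), coda /∅/ ok → well-formed
vu — σ1 onset /v/, coda /∅/ ok → well-formed
kna.du — σ1 onset /kn/ (2C), coda /∅/ ok; σ2 onset /d/, coda /∅/ ok → well-formed
pi — σ1 onset /p/, coda /∅/ ok → well-formed

iw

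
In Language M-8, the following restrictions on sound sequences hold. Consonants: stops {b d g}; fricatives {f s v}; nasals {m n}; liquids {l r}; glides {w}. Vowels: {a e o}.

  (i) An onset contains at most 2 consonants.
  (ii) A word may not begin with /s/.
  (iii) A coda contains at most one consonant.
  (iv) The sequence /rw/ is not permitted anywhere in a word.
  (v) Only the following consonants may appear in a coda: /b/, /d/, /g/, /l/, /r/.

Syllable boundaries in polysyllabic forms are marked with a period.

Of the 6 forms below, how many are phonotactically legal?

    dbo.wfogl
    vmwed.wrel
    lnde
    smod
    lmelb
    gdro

0

dbo.wfogl — violates constraint (iii): syllable 2 coda /gl/ has 2 consonants (> 1) → phonotactically illegal
vmwed.wrel — violates constraint (i): syllable 1 onset /vmw/ has 3 consonants (> 2) → phonotactically illegal
lnde — violates constraint (i): syllable 1 onset /lnd/ has 3 consonants (> 2) → phonotactically illegal
smod — violates constraint (ii): word begins with /s/ → phonotactically illegal
lmelb — violates constraint (iii): syllable 1 coda /lb/ has 2 consonants (> 1) → phonotactically illegal
gdro — violates constraint (i): syllable 1 onset /gdr/ has 3 consonants (> 2) → phonotactically illegal
No form is phonotactically legal → 0.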